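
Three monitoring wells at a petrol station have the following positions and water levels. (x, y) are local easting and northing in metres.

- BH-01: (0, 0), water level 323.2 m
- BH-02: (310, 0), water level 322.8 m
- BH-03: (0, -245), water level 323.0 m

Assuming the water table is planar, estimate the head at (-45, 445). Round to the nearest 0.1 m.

∂h/∂x = (322.8 − 323.2) / (310 − 0) = -0.001290
∂h/∂y = (323.0 − 323.2) / (-245 − 0) = +0.0008163
h(-45, 445) = 323.2 + (-0.001290)·(-45) + (+0.0008163)·(445) = 323.2 +0.058 +0.363 = 323.621 m.

323.6 m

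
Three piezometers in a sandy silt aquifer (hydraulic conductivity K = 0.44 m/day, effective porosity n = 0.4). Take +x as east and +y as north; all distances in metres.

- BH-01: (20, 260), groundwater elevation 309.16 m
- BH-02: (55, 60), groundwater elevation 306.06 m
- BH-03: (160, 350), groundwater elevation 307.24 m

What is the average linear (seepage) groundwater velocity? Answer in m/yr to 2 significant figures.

9.8 m/yr

Differences from BH-01: to BH-02 (Δx, Δy, Δh) = (35, -200, -3.10); to BH-03 = (140, 90, -1.92).
Determinant of the coordinate differences = 35·90 − 140·(-200) = 31150.
∂h/∂x = [(-3.10)·90 − (-1.92)·(-200)] / 31150 = -0.02128
∂h/∂y = [35·(-1.92) − 140·(-3.10)] / 31150 = +0.01178
|∇h| = √(-0.02128² + 0.01178²) = 0.02432
Seepage velocity v = K·i/n = 0.44 × 0.02432 / 0.4 = 0.02675 m/day = 9.77 m/yr.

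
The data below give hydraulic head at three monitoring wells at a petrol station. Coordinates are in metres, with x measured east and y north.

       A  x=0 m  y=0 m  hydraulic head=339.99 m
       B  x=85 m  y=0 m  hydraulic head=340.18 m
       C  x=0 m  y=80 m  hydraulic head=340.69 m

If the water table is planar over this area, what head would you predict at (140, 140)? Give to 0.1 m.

341.5 m

∂h/∂x = (340.18 − 339.99) / (85 − 0) = +0.002235
∂h/∂y = (340.69 − 339.99) / (80 − 0) = +0.008750
h(140, 140) = 339.99 + (+0.002235)·(140) + (+0.008750)·(140) = 339.99 +0.313 +1.225 = 341.528 m.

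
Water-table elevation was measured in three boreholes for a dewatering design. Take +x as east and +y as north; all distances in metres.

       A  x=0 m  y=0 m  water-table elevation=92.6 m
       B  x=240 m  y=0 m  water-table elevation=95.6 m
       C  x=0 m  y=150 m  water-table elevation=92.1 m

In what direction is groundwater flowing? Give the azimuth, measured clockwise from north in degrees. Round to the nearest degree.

285°

∂h/∂x = (95.6 − 92.6) / (240 − 0) = +0.01250
∂h/∂y = (92.1 − 92.6) / (150 − 0) = -0.003333
Flow direction (−∇h) has components (-0.01250 E, +0.003333 N).
Azimuth = atan2(E, N) = atan2(-0.01250, +0.003333) = 284.9° ≈ 285°.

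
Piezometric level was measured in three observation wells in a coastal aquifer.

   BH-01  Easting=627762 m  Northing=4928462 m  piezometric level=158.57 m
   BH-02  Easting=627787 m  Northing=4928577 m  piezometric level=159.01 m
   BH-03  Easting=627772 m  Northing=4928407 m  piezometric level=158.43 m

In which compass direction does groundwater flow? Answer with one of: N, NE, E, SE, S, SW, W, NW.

With h = a·x + b·y + c and BH-01 as origin, the differences give:
  25·a + 115·b = +0.44
  10·a + (-55)·b = -0.14
Eliminate b (×(-55) and ×115, subtract): -2525·a = -8.100 → a = ∂h/∂x = +0.003208
Back-substitute: b = ∂h/∂y = +0.003129.
Flow = −∇h = (-0.003208 east, -0.003129 north), which points southwest.

SW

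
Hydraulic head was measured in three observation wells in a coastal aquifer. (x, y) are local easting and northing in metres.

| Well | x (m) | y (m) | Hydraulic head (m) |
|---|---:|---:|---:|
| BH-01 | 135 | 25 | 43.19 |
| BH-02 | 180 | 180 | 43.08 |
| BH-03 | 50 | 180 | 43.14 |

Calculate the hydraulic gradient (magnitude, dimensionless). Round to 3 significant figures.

0.000738

Taking BH-01 as reference: BH-02−BH-01 = (45, 155, -0.11); BH-03−BH-01 = (-85, 155, -0.05).
Determinant of the coordinate differences = 45·155 − (-85)·155 = 20150.
∂h/∂x = [(-0.11)·155 − (-0.05)·155] / 20150 = -0.0004615
∂h/∂y = [45·(-0.05) − (-85)·(-0.11)] / 20150 = -0.0005757
|∇h| = √(-0.0004615² + -0.0005757²) = 0.0007378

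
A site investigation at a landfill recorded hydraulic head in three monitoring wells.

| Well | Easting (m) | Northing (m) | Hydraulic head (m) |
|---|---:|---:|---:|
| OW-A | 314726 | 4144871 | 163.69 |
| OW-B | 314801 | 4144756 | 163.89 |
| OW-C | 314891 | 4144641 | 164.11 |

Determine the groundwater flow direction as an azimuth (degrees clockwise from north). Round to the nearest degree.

303°

Differences from OW-A: to OW-B (Δx, Δy, Δh) = (75, -115, +0.20); to OW-C = (165, -230, +0.42).
Solve a·Δx + b·Δy = Δh: det = 75·(-230) − 165·(-115) = 1725.
∂h/∂x = [(+0.20)·(-230) − (+0.42)·(-115)] / 1725 = +0.001333
∂h/∂y = [75·(+0.42) − 165·(+0.20)] / 1725 = -0.0008696
Flow direction (−∇h) has components (-0.001333 E, +0.0008696 N).
Azimuth = atan2(E, N) = atan2(-0.001333, +0.0008696) = 303.1° ≈ 303°.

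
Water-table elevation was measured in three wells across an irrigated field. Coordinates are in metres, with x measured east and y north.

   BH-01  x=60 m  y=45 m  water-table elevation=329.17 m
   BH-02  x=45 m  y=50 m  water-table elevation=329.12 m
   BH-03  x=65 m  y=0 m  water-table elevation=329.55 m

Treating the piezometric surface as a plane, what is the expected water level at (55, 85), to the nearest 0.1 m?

Differences from BH-01: to BH-02 (Δx, Δy, Δh) = (-15, 5, -0.05); to BH-03 = (5, -45, +0.38).
Determinant of the coordinate differences = (-15)·(-45) − 5·5 = 650.
∂h/∂x = [(-0.05)·(-45) − (+0.38)·5] / 650 = +0.0005385
∂h/∂y = [(-15)·(+0.38) − 5·(-0.05)] / 650 = -0.008385
h(55, 85) = 329.17 + (+0.0005385)·(-5) + (-0.008385)·(40) = 329.17 -0.003 -0.335 = 328.832 m.

328.8 m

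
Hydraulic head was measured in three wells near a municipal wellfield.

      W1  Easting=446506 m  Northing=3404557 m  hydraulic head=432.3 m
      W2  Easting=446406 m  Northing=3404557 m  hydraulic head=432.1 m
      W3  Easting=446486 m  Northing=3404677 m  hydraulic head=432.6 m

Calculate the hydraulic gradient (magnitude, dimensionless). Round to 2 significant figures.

0.0035

Taking W1 as reference: W2−W1 = (-100, 0, -0.2); W3−W1 = (-20, 120, +0.3).
Determinant of the coordinate differences = (-100)·120 − (-20)·0 = -12000.
∂h/∂x = [(-0.2)·120 − (+0.3)·0] / -12000 = +0.002000
∂h/∂y = [(-100)·(+0.3) − (-20)·(-0.2)] / -12000 = +0.002833
|∇h| = √(0.002000² + 0.002833²) = 0.003468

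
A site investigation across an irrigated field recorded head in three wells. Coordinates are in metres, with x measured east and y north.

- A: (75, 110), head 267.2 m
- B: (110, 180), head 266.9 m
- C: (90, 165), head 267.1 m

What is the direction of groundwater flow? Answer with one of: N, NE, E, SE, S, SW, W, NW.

Taking A as reference: B−A = (35, 70, -0.3); C−A = (15, 55, -0.1).
Solve a·Δx + b·Δy = Δh: det = 35·55 − 15·70 = 875.
∂h/∂x = [(-0.3)·55 − (-0.1)·70] / 875 = -0.01086
∂h/∂y = [35·(-0.1) − 15·(-0.3)] / 875 = +0.001143
Flow = −∇h = (+0.01086 east, -0.001143 north), which points east.

E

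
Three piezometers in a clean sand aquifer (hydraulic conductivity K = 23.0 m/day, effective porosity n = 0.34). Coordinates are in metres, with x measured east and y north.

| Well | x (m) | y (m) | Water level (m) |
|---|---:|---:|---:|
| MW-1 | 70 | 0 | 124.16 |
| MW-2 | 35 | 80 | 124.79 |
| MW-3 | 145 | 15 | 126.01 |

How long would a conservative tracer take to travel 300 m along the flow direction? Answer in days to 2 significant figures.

160 days

Taking MW-1 as reference: MW-2−MW-1 = (-35, 80, +0.63); MW-3−MW-1 = (75, 15, +1.85).
Solve a·Δx + b·Δy = Δh: det = (-35)·15 − 75·80 = -6525.
∂h/∂x = [(+0.63)·15 − (+1.85)·80] / -6525 = +0.02123
∂h/∂y = [(-35)·(+1.85) − 75·(+0.63)] / -6525 = +0.01716
|∇h| = √(0.02123² + 0.01716²) = 0.0273
Seepage velocity v = K·i/n = 23.0 × 0.0273 / 0.34 = 1.847 m/day.
t = 300 / 1.847 = 162.4 days.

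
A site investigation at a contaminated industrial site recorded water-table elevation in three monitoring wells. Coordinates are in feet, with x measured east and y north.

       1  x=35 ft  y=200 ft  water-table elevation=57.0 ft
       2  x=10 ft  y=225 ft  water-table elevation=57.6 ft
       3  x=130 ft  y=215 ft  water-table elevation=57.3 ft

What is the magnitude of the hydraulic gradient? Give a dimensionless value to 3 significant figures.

Differences from 1: to 2 (Δx, Δy, Δh) = (-25, 25, +0.6); to 3 = (95, 15, +0.3).
Solve a·Δx + b·Δy = Δh: det = (-25)·15 − 95·25 = -2750.
∂h/∂x = [(+0.6)·15 − (+0.3)·25] / -2750 = -0.0005455
∂h/∂y = [(-25)·(+0.3) − 95·(+0.6)] / -2750 = +0.02345
|∇h| = √(-0.0005455² + 0.02345²) = 0.02346

0.0235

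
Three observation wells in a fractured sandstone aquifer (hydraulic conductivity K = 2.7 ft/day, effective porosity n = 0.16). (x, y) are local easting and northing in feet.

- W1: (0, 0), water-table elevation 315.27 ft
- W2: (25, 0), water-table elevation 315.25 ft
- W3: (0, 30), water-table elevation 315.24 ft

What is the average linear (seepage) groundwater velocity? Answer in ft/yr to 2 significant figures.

∂h/∂x = (315.25 − 315.27) / (25 − 0) = -0.0008000
∂h/∂y = (315.24 − 315.27) / (30 − 0) = -0.0010000
|∇h| = √(-0.0008000² + -0.0010000²) = 0.001281
Seepage velocity v = K·i/n = 2.7 × 0.001281 / 0.16 = 0.02162 ft/day = 7.897 ft/yr.

7.9 ft/yr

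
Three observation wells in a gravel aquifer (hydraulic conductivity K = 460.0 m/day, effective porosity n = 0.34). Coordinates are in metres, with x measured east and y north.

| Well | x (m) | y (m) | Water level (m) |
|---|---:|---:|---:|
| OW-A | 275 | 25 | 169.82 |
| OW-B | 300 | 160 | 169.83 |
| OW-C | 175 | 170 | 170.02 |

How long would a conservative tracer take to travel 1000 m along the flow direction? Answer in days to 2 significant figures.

480 days

Differences from OW-A: to OW-B (Δx, Δy, Δh) = (25, 135, +0.01); to OW-C = (-100, 145, +0.20).
Solve a·Δx + b·Δy = Δh: det = 25·145 − (-100)·135 = 17125.
∂h/∂x = [(+0.01)·145 − (+0.20)·135] / 17125 = -0.001492
∂h/∂y = [25·(+0.20) − (-100)·(+0.01)] / 17125 = +0.0003504
|∇h| = √(-0.001492² + 0.0003504²) = 0.001533
Seepage velocity v = K·i/n = 460.0 × 0.001533 / 0.34 = 2.074 m/day.
t = 1000 / 2.074 = 482.2 days.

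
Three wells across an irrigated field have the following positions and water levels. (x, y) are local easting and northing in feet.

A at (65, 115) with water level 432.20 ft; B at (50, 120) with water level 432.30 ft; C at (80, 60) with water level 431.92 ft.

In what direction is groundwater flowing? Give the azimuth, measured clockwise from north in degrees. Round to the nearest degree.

123°

Taking A as reference: B−A = (-15, 5, +0.10); C−A = (15, -55, -0.28).
Solve a·Δx + b·Δy = Δh: det = (-15)·(-55) − 15·5 = 750.
∂h/∂x = [(+0.10)·(-55) − (-0.28)·5] / 750 = -0.005467
∂h/∂y = [(-15)·(-0.28) − 15·(+0.10)] / 750 = +0.003600
Flow direction (−∇h) has components (+0.005467 E, -0.003600 N).
Azimuth = atan2(E, N) = atan2(+0.005467, -0.003600) = 123.4° ≈ 123°.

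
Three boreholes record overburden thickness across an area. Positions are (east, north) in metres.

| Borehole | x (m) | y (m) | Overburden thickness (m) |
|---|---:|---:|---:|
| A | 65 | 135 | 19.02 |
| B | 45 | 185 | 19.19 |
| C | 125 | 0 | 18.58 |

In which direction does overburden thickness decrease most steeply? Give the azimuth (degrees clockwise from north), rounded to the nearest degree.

214°

Differences from A: to B (Δx, Δy, Δh) = (-20, 50, +0.17); to C = (60, -135, -0.44).
Solve a·Δx + b·Δy = Δd: det = (-20)·(-135) − 60·50 = -300.
∂d/∂x = [(+0.17)·(-135) − (-0.44)·50] / -300 = +0.003167
∂d/∂y = [(-20)·(-0.44) − 60·(+0.17)] / -300 = +0.004667
Steepest decrease is along −∇f: components (-0.003167 E, -0.004667 N).
Azimuth = atan2(-0.003167, -0.004667) = 214.2° ≈ 214°.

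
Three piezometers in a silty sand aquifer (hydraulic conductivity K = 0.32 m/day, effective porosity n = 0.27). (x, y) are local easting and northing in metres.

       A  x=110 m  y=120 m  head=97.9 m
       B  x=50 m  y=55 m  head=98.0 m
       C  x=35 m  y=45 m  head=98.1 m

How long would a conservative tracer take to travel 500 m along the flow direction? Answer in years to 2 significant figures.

With h = a·x + b·y + c and A as origin, the differences give:
  (-60)·a + (-65)·b = +0.1
  (-75)·a + (-75)·b = +0.2
Eliminate b (×(-75) and ×(-65), subtract): -375·a = 5.50 → a = ∂h/∂x = -0.01467
Back-substitute: b = ∂h/∂y = +0.01200.
|∇h| = √(-0.01467² + 0.01200²) = 0.01895
Seepage velocity v = K·i/n = 0.32 × 0.01895 / 0.27 = 0.02246 m/day.
t = 500 / 0.02246 = 2.226e+04 days = 60.9 years.

61 years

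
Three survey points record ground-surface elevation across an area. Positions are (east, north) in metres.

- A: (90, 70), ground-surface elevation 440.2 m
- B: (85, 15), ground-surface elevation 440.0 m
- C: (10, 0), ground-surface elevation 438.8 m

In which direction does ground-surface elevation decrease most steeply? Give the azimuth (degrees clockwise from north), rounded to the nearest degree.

262°

With z = a·x + b·y + c and A as origin, the differences give:
  (-5)·a + (-55)·b = -0.2
  (-80)·a + (-70)·b = -1.4
Eliminate b (×(-70) and ×(-55), subtract): -4050·a = -63.00 → a = ∂z/∂x = +0.01556
Back-substitute: b = ∂z/∂y = +0.002222.
Steepest decrease is along −∇f: components (-0.01556 E, -0.002222 N).
Azimuth = atan2(-0.01556, -0.002222) = 261.9° ≈ 262°.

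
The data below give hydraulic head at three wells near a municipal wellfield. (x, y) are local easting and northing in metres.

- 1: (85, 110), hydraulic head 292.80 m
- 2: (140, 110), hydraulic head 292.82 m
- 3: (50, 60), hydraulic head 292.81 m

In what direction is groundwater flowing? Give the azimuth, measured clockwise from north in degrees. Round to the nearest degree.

321°

With h = a·x + b·y + c and 1 as origin, the differences give:
  55·a + 0·b = +0.02
  (-35)·a + (-50)·b = +0.01
Eliminate b (×(-50) and ×0, subtract): -2750·a = -1.000 → a = ∂h/∂x = +0.0003636
Back-substitute: b = ∂h/∂y = -0.0004545.
Flow direction (−∇h) has components (-0.0003636 E, +0.0004545 N).
Azimuth = atan2(E, N) = atan2(-0.0003636, +0.0004545) = 321.3° ≈ 321°.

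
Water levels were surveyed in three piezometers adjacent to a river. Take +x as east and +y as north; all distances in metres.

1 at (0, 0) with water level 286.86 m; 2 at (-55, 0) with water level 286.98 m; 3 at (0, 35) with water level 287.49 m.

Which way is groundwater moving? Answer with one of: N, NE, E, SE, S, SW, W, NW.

∂h/∂x = (286.98 − 286.86) / (-55 − 0) = -0.002182
∂h/∂y = (287.49 − 286.86) / (35 − 0) = +0.01800
Flow = −∇h = (+0.002182 east, -0.01800 north), which points south.

S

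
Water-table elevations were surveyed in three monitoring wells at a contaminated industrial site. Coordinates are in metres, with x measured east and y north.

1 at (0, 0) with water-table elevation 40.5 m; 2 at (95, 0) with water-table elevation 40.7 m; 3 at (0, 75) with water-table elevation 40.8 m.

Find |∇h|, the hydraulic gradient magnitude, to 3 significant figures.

∂h/∂x = (40.7 − 40.5) / (95 − 0) = +0.002105
∂h/∂y = (40.8 − 40.5) / (75 − 0) = +0.004000
|∇h| = √(0.002105² + 0.004000²) = 0.00452

0.00452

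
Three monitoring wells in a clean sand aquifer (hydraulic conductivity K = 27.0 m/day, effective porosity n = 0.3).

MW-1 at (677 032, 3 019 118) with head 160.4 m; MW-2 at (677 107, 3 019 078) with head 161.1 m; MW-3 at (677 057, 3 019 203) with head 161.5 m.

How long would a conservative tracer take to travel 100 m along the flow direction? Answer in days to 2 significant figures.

67 days

Differences from MW-1: to MW-2 (Δx, Δy, Δh) = (75, -40, +0.7); to MW-3 = (25, 85, +1.1).
Solve a·Δx + b·Δy = Δh: det = 75·85 − 25·(-40) = 7375.
∂h/∂x = [(+0.7)·85 − (+1.1)·(-40)] / 7375 = +0.01403
∂h/∂y = [75·(+1.1) − 25·(+0.7)] / 7375 = +0.008814
|∇h| = √(0.01403² + 0.008814²) = 0.01657
Seepage velocity v = K·i/n = 27.0 × 0.01657 / 0.3 = 1.491 m/day.
t = 100 / 1.491 = 67.07 days.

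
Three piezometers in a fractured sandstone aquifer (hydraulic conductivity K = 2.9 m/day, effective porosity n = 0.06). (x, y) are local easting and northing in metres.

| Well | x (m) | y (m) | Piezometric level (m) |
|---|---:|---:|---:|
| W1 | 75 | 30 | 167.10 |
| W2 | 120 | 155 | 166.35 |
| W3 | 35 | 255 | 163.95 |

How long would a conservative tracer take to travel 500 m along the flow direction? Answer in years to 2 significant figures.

1.5 years

Differences from W1: to W2 (Δx, Δy, Δh) = (45, 125, -0.75); to W3 = (-40, 225, -3.15).
Determinant of the coordinate differences = 45·225 − (-40)·125 = 15125.
∂h/∂x = [(-0.75)·225 − (-3.15)·125] / 15125 = +0.01488
∂h/∂y = [45·(-3.15) − (-40)·(-0.75)] / 15125 = -0.01136
|∇h| = √(0.01488² + -0.01136²) = 0.01872
Seepage velocity v = K·i/n = 2.9 × 0.01872 / 0.06 = 0.9048 m/day.
t = 500 / 0.9048 = 552.6 days = 1.51 years.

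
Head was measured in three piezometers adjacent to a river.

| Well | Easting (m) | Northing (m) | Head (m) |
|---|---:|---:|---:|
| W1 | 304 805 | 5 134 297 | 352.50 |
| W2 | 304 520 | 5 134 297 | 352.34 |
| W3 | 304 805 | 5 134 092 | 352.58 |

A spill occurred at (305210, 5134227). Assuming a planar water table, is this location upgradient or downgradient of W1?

∂h/∂x = (352.34 − 352.50) / (304520 − 304805) = +0.0005614
∂h/∂y = (352.58 − 352.50) / (5134092 − 5134297) = -0.0003902
Head at (305210, 5134227) = 352.50 + (+0.0005614)·(405) + (-0.0003902)·(-70) = 352.75 m.
That is higher than the 352.50 m at W1, so the point is upgradient.

upgradient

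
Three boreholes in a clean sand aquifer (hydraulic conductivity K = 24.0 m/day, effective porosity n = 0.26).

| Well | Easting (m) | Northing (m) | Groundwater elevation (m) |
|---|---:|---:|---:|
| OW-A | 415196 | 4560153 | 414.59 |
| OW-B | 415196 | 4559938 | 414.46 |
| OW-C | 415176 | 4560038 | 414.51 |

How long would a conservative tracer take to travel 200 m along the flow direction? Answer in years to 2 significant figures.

Differences from OW-A: to OW-B (Δx, Δy, Δh) = (0, -215, -0.13); to OW-C = (-20, -115, -0.08).
Determinant of the coordinate differences = 0·(-115) − (-20)·(-215) = -4300.
∂h/∂x = [(-0.13)·(-115) − (-0.08)·(-215)] / -4300 = +0.0005233
∂h/∂y = [0·(-0.08) − (-20)·(-0.13)] / -4300 = +0.0006047
|∇h| = √(0.0005233² + 0.0006047²) = 0.0007997
Seepage velocity v = K·i/n = 24.0 × 0.0007997 / 0.26 = 0.07382 m/day.
t = 200 / 0.07382 = 2709 days = 7.42 years.

7.4 years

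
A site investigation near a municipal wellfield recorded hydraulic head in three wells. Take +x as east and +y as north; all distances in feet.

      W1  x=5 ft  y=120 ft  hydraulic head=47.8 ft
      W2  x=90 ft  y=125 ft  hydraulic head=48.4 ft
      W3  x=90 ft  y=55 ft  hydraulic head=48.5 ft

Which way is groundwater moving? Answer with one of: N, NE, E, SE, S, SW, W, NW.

W

With h = a·x + b·y + c and W1 as origin, the differences give:
  85·a + 5·b = +0.6
  85·a + (-65)·b = +0.7
Eliminate b (×(-65) and ×5, subtract): -5950·a = -42.50 → a = ∂h/∂x = +0.007143
Back-substitute: b = ∂h/∂y = -0.001429.
Flow = −∇h = (-0.007143 east, +0.001429 north), which points west.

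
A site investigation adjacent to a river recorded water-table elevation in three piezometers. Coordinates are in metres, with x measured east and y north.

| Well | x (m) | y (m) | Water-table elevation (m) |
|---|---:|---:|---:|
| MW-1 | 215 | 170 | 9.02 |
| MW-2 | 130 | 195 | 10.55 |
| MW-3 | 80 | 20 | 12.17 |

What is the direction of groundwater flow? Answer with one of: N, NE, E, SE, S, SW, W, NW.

E

Taking MW-1 as reference: MW-2−MW-1 = (-85, 25, +1.53); MW-3−MW-1 = (-135, -150, +3.15).
Solve a·Δx + b·Δy = Δh: det = (-85)·(-150) − (-135)·25 = 16125.
∂h/∂x = [(+1.53)·(-150) − (+3.15)·25] / 16125 = -0.01912
∂h/∂y = [(-85)·(+3.15) − (-135)·(+1.53)] / 16125 = -0.003795
Flow = −∇h = (+0.01912 east, +0.003795 north), which points east.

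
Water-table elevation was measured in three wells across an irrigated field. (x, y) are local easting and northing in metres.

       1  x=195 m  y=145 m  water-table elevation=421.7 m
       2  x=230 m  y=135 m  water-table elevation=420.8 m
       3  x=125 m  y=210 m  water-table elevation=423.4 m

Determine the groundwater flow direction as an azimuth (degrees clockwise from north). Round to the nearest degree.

With h = a·x + b·y + c and 1 as origin, the differences give:
  35·a + (-10)·b = -0.9
  (-70)·a + 65·b = +1.7
Eliminate b (×65 and ×(-10), subtract): 1575·a = -41.50 → a = ∂h/∂x = -0.02635
Back-substitute: b = ∂h/∂y = -0.002222.
Flow direction (−∇h) has components (+0.02635 E, +0.002222 N).
Azimuth = atan2(E, N) = atan2(+0.02635, +0.002222) = 85.2° ≈ 085°.

085°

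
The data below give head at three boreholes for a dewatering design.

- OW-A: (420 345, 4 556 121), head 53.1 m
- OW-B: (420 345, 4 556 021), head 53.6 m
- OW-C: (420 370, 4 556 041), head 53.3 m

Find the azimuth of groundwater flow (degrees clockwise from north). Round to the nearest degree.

Differences from OW-A: to OW-B (Δx, Δy, Δh) = (0, -100, +0.5); to OW-C = (25, -80, +0.2).
Determinant of the coordinate differences = 0·(-80) − 25·(-100) = 2500.
∂h/∂x = [(+0.5)·(-80) − (+0.2)·(-100)] / 2500 = -0.008000
∂h/∂y = [0·(+0.2) − 25·(+0.5)] / 2500 = -0.005000
Flow direction (−∇h) has components (+0.008000 E, +0.005000 N).
Azimuth = atan2(E, N) = atan2(+0.008000, +0.005000) = 58.0° ≈ 058°.

058°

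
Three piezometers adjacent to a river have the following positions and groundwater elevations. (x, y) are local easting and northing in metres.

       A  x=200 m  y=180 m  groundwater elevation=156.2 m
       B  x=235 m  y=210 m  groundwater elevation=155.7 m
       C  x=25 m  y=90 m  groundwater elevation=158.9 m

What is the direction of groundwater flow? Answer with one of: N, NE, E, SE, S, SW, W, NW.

E

Three-point gradient (reference A): Δ to B = (35, 30, -0.5), Δ to C = (-175, -90, +2.7).
∂h/∂x = -0.01714, ∂h/∂y = +0.003333 (det = 2100).
Flow = −∇h = (+0.01714 east, -0.003333 north), which points east.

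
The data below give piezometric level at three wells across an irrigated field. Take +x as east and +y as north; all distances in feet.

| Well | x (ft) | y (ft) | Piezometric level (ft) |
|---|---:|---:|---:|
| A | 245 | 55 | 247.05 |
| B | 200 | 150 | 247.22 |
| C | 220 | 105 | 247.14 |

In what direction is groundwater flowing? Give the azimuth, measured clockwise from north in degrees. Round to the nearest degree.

166°

Differences from A: to B (Δx, Δy, Δh) = (-45, 95, +0.17); to C = (-25, 50, +0.09).
Determinant of the coordinate differences = (-45)·50 − (-25)·95 = 125.
∂h/∂x = [(+0.17)·50 − (+0.09)·95] / 125 = -0.0004000
∂h/∂y = [(-45)·(+0.09) − (-25)·(+0.17)] / 125 = +0.001600
Flow direction (−∇h) has components (+0.0004000 E, -0.001600 N).
Azimuth = atan2(E, N) = atan2(+0.0004000, -0.001600) = 166.0° ≈ 166°.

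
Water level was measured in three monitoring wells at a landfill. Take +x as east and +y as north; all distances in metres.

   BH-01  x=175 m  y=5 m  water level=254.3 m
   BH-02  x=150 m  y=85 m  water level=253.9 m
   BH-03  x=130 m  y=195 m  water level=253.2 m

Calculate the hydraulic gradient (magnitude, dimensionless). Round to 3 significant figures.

With h = a·x + b·y + c and BH-01 as origin, the differences give:
  (-25)·a + 80·b = -0.4
  (-45)·a + 190·b = -1.1
Eliminate b (×190 and ×80, subtract): -1150·a = 12.00 → a = ∂h/∂x = -0.01043
Back-substitute: b = ∂h/∂y = -0.008261.
|∇h| = √(-0.01043² + -0.008261²) = 0.01331

0.0133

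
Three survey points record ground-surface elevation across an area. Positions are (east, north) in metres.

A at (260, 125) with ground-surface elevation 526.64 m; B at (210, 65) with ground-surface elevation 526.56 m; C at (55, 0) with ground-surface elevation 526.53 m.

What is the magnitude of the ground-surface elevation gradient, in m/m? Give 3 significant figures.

0.00189 m/m

Taking A as reference: B−A = (-50, -60, -0.08); C−A = (-205, -125, -0.11).
Solve a·Δx + b·Δy = Δz: det = (-50)·(-125) − (-205)·(-60) = -6050.
∂z/∂x = [(-0.08)·(-125) − (-0.11)·(-60)] / -6050 = -0.0005620
∂z/∂y = [(-50)·(-0.11) − (-205)·(-0.08)] / -6050 = +0.001802
|∇f| = √(-0.0005620² + 0.001802²) = 0.001888 m/m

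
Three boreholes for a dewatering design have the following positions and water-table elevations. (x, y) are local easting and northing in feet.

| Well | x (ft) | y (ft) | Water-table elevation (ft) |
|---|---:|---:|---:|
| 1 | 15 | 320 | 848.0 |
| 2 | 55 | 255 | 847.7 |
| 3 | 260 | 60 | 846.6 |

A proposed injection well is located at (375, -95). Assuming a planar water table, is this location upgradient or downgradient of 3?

downgradient

With h = a·x + b·y + c and 1 as origin, the differences give:
  40·a + (-65)·b = -0.3
  245·a + (-260)·b = -1.4
Eliminate b (×(-260) and ×(-65), subtract): 5525·a = -13.00 → a = ∂h/∂x = -0.002353
Back-substitute: b = ∂h/∂y = +0.003167.
Head at (375, -95) = 848.0 + (-0.002353)·(360) + (+0.003167)·(-415) = 845.84 ft.
That is lower than the 846.6 ft at 3, so the point is downgradient.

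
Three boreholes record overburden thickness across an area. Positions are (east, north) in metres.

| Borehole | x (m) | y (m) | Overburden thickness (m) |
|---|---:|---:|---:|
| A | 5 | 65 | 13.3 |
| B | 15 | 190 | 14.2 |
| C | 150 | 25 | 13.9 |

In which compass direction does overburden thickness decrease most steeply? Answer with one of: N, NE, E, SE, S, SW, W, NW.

With d = a·x + b·y + c and A as origin, the differences give:
  10·a + 125·b = +0.9
  145·a + (-40)·b = +0.6
Eliminate b (×(-40) and ×125, subtract): -18525·a = -111.00 → a = ∂d/∂x = +0.005992
Back-substitute: b = ∂d/∂y = +0.006721.
Steepest decrease is along −∇f = (-0.005992 E, -0.006721 N) → southwest.

SW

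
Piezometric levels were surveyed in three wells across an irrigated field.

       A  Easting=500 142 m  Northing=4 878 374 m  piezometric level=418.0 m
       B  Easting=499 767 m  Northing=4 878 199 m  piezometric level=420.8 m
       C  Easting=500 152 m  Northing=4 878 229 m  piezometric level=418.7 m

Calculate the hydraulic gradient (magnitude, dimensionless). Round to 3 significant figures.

Taking A as reference: B−A = (-375, -175, +2.8); C−A = (10, -145, +0.7).
Solve a·Δx + b·Δy = Δh: det = (-375)·(-145) − 10·(-175) = 56125.
∂h/∂x = [(+2.8)·(-145) − (+0.7)·(-175)] / 56125 = -0.005051
∂h/∂y = [(-375)·(+0.7) − 10·(+2.8)] / 56125 = -0.005176
|∇h| = √(-0.005051² + -0.005176²) = 0.007232

0.00723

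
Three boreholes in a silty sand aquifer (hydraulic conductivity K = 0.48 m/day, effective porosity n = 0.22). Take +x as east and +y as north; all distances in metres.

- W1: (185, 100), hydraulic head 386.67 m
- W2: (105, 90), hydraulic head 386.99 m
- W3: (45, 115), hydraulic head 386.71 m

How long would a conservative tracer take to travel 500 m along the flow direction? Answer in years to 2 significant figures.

39 years

With h = a·x + b·y + c and W1 as origin, the differences give:
  (-80)·a + (-10)·b = +0.32
  (-140)·a + 15·b = +0.04
Eliminate b (×15 and ×(-10), subtract): -2600·a = 5.200 → a = ∂h/∂x = -0.002000
Back-substitute: b = ∂h/∂y = -0.01600.
|∇h| = √(-0.002000² + -0.01600²) = 0.01612
Seepage velocity v = K·i/n = 0.48 × 0.01612 / 0.22 = 0.03517 m/day.
t = 500 / 0.03517 = 1.422e+04 days = 38.9 years.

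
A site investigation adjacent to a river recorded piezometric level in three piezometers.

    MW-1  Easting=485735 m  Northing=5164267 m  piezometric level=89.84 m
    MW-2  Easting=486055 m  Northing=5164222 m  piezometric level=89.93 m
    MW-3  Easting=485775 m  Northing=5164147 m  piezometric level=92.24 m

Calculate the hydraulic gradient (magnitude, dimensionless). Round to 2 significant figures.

Differences from MW-1: to MW-2 (Δx, Δy, Δh) = (320, -45, +0.09); to MW-3 = (40, -120, +2.40).
Determinant of the coordinate differences = 320·(-120) − 40·(-45) = -36600.
∂h/∂x = [(+0.09)·(-120) − (+2.40)·(-45)] / -36600 = -0.002656
∂h/∂y = [320·(+2.40) − 40·(+0.09)] / -36600 = -0.02089
|∇h| = √(-0.002656² + -0.02089²) = 0.02106

0.021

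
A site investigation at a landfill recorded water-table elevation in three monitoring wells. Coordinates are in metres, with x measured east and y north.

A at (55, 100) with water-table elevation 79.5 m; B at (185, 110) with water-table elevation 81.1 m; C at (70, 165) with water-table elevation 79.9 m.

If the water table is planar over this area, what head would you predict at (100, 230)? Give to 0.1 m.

80.5 m

Three-point gradient (reference A): Δ to B = (130, 10, +1.6), Δ to C = (15, 65, +0.4).
∂h/∂x = +0.01205, ∂h/∂y = +0.003373 (det = 8300).
h(100, 230) = 79.5 + (+0.01205)·(45) + (+0.003373)·(130) = 79.5 +0.542 +0.439 = 80.481 m.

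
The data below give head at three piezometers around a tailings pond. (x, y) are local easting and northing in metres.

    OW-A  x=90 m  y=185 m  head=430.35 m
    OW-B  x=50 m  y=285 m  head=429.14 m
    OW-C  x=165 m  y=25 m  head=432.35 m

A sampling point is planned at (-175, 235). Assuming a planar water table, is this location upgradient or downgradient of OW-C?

Taking OW-A as reference: OW-B−OW-A = (-40, 100, -1.21); OW-C−OW-A = (75, -160, +2.00).
Solve a·Δx + b·Δy = Δh: det = (-40)·(-160) − 75·100 = -1100.
∂h/∂x = [(-1.21)·(-160) − (+2.00)·100] / -1100 = +0.005818
∂h/∂y = [(-40)·(+2.00) − 75·(-1.21)] / -1100 = -0.009773
Head at (-175, 235) = 430.35 + (+0.005818)·(-265) + (-0.009773)·(50) = 428.32 m.
That is lower than the 432.35 m at OW-C, so the point is downgradient.

downgradient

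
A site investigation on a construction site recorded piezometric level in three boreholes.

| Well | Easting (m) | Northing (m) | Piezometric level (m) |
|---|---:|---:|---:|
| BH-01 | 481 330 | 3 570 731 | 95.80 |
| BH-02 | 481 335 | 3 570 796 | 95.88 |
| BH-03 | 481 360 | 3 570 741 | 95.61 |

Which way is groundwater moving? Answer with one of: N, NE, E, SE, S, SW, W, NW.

E

Taking BH-01 as reference: BH-02−BH-01 = (5, 65, +0.08); BH-03−BH-01 = (30, 10, -0.19).
Determinant of the coordinate differences = 5·10 − 30·65 = -1900.
∂h/∂x = [(+0.08)·10 − (-0.19)·65] / -1900 = -0.006921
∂h/∂y = [5·(-0.19) − 30·(+0.08)] / -1900 = +0.001763
Flow = −∇h = (+0.006921 east, -0.001763 north), which points east.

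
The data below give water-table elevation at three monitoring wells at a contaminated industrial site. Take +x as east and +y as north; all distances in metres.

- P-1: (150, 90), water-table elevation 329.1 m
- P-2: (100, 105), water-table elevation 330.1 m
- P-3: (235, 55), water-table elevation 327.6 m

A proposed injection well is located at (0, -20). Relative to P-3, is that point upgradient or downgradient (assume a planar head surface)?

Three-point gradient (reference P-1): Δ to P-2 = (-50, 15, +1.0), Δ to P-3 = (85, -35, -1.5).
∂h/∂x = -0.02632, ∂h/∂y = -0.02105 (det = 475).
Head at (0, -20) = 329.1 + (-0.02632)·(-150) + (-0.02105)·(-110) = 335.36 m.
That is higher than the 327.6 m at P-3, so the point is upgradient.

upgradient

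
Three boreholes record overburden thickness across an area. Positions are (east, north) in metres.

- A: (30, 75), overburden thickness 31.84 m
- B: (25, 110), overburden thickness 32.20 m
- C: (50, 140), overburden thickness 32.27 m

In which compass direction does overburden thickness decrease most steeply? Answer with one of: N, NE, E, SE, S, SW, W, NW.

Taking A as reference: B−A = (-5, 35, +0.36); C−A = (20, 65, +0.43).
Determinant of the coordinate differences = (-5)·65 − 20·35 = -1025.
∂d/∂x = [(+0.36)·65 − (+0.43)·35] / -1025 = -0.008146
∂d/∂y = [(-5)·(+0.43) − 20·(+0.36)] / -1025 = +0.009122
Steepest decrease is along −∇f = (+0.008146 E, -0.009122 N) → southeast.

SE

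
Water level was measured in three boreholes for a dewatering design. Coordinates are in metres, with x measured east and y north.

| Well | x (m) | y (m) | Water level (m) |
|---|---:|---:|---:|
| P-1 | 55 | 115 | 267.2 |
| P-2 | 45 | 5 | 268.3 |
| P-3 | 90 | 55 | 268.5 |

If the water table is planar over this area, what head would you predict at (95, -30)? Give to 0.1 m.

Differences from P-1: to P-2 (Δx, Δy, Δh) = (-10, -110, +1.1); to P-3 = (35, -60, +1.3).
Determinant of the coordinate differences = (-10)·(-60) − 35·(-110) = 4450.
∂h/∂x = [(+1.1)·(-60) − (+1.3)·(-110)] / 4450 = +0.01730
∂h/∂y = [(-10)·(+1.3) − 35·(+1.1)] / 4450 = -0.01157
h(95, -30) = 267.2 + (+0.01730)·(40) + (-0.01157)·(-145) = 267.2 +0.692 +1.678 = 269.570 m.

269.6 m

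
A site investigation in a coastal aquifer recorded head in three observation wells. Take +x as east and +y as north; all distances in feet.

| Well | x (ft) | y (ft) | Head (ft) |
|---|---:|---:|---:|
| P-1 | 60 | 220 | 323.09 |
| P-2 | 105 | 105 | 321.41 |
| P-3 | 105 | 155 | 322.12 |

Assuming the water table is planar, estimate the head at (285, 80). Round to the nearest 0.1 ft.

320.9 ft

With h = a·x + b·y + c and P-1 as origin, the differences give:
  45·a + (-115)·b = -1.68
  45·a + (-65)·b = -0.97
Eliminate b (×(-65) and ×(-115), subtract): 2250·a = -2.350 → a = ∂h/∂x = -0.001044
Back-substitute: b = ∂h/∂y = +0.01420.
h(285, 80) = 323.09 + (-0.001044)·(225) + (+0.01420)·(-140) = 323.09 -0.235 -1.988 = 320.867 ft.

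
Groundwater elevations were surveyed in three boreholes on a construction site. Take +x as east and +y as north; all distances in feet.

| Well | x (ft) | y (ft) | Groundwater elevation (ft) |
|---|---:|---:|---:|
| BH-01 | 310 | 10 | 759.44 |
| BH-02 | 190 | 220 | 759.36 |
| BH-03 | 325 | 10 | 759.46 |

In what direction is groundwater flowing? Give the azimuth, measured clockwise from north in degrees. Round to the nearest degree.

Taking BH-01 as reference: BH-02−BH-01 = (-120, 210, -0.08); BH-03−BH-01 = (15, 0, +0.02).
Solve a·Δx + b·Δy = Δh: det = (-120)·0 − 15·210 = -3150.
∂h/∂x = [(-0.08)·0 − (+0.02)·210] / -3150 = +0.001333
∂h/∂y = [(-120)·(+0.02) − 15·(-0.08)] / -3150 = +0.0003810
Flow direction (−∇h) has components (-0.001333 E, -0.0003810 N).
Azimuth = atan2(E, N) = atan2(-0.001333, -0.0003810) = 254.1° ≈ 254°.

254°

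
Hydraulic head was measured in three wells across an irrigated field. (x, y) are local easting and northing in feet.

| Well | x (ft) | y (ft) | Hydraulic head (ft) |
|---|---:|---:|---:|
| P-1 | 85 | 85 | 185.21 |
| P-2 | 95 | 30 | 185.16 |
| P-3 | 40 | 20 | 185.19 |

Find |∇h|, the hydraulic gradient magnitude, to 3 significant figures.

0.00104

Differences from P-1: to P-2 (Δx, Δy, Δh) = (10, -55, -0.05); to P-3 = (-45, -65, -0.02).
Determinant of the coordinate differences = 10·(-65) − (-45)·(-55) = -3125.
∂h/∂x = [(-0.05)·(-65) − (-0.02)·(-55)] / -3125 = -0.0006880
∂h/∂y = [10·(-0.02) − (-45)·(-0.05)] / -3125 = +0.0007840
|∇h| = √(-0.0006880² + 0.0007840²) = 0.001043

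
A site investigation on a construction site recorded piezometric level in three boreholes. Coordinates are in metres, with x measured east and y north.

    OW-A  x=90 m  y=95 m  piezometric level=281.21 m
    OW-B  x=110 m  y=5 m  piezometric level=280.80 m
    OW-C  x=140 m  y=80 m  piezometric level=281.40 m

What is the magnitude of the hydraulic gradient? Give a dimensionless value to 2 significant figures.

Differences from OW-A: to OW-B (Δx, Δy, Δh) = (20, -90, -0.41); to OW-C = (50, -15, +0.19).
Determinant of the coordinate differences = 20·(-15) − 50·(-90) = 4200.
∂h/∂x = [(-0.41)·(-15) − (+0.19)·(-90)] / 4200 = +0.005536
∂h/∂y = [20·(+0.19) − 50·(-0.41)] / 4200 = +0.005786
|∇h| = √(0.005536² + 0.005786²) = 0.008008

0.0080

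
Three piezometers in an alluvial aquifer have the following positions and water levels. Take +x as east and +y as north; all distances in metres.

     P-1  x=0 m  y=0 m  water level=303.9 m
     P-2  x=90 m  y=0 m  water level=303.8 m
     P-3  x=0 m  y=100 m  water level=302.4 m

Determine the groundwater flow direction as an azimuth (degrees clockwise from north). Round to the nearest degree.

∂h/∂x = (303.8 − 303.9) / (90 − 0) = -0.001111
∂h/∂y = (302.4 − 303.9) / (100 − 0) = -0.01500
Flow direction (−∇h) has components (+0.001111 E, +0.01500 N).
Azimuth = atan2(E, N) = atan2(+0.001111, +0.01500) = 4.2° ≈ 004°.

004°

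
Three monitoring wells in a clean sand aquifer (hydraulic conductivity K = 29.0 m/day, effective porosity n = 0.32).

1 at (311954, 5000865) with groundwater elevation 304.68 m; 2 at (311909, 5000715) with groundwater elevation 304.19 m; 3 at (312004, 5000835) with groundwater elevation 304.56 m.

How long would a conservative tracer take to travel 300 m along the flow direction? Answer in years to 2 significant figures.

2.7 years

Differences from 1: to 2 (Δx, Δy, Δh) = (-45, -150, -0.49); to 3 = (50, -30, -0.12).
Solve a·Δx + b·Δy = Δh: det = (-45)·(-30) − 50·(-150) = 8850.
∂h/∂x = [(-0.49)·(-30) − (-0.12)·(-150)] / 8850 = -0.0003729
∂h/∂y = [(-45)·(-0.12) − 50·(-0.49)] / 8850 = +0.003379
|∇h| = √(-0.0003729² + 0.003379²) = 0.0034
Seepage velocity v = K·i/n = 29.0 × 0.0034 / 0.32 = 0.3081 m/day.
t = 300 / 0.3081 = 973.7 days = 2.67 years.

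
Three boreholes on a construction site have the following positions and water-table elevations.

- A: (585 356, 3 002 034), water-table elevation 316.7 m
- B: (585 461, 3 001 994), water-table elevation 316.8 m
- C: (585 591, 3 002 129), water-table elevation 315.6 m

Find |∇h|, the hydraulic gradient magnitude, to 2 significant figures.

0.0074

Three-point gradient (reference A): Δ to B = (105, -40, +0.1), Δ to C = (235, 95, -1.1).
∂h/∂x = -0.001781, ∂h/∂y = -0.007174 (det = 19375).
|∇h| = √(-0.001781² + -0.007174²) = 0.007392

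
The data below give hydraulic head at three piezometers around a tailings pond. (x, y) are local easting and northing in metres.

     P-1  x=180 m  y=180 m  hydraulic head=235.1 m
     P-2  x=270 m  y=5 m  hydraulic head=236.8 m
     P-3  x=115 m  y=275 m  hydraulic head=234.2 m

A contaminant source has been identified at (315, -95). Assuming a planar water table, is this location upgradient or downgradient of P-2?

upgradient

With h = a·x + b·y + c and P-1 as origin, the differences give:
  90·a + (-175)·b = +1.7
  (-65)·a + 95·b = -0.9
Eliminate b (×95 and ×(-175), subtract): -2825·a = 4.00 → a = ∂h/∂x = -0.001416
Back-substitute: b = ∂h/∂y = -0.01044.
Head at (315, -95) = 235.1 + (-0.001416)·(135) + (-0.01044)·(-275) = 237.78 m.
That is higher than the 236.8 m at P-2, so the point is upgradient.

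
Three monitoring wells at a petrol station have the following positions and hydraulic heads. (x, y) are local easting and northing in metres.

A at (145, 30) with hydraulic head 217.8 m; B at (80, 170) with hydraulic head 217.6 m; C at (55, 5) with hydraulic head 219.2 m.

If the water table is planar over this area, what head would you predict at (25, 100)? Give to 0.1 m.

Three-point gradient (reference A): Δ to B = (-65, 140, -0.2), Δ to C = (-90, -25, +1.4).
∂h/∂x = -0.01343, ∂h/∂y = -0.007663 (det = 14225).
h(25, 100) = 217.8 + (-0.01343)·(-120) + (-0.007663)·(70) = 217.8 +1.611 -0.536 = 218.875 m.

218.9 m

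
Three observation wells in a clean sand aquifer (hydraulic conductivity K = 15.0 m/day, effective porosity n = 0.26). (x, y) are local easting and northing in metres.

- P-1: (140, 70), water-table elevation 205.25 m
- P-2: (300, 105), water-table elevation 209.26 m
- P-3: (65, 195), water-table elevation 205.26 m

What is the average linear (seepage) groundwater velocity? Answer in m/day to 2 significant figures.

1.5 m/day

Three-point gradient (reference P-1): Δ to P-2 = (160, 35, +4.01), Δ to P-3 = (-75, 125, +0.01).
∂h/∂x = +0.02214, ∂h/∂y = +0.01336 (det = 22625).
|∇h| = √(0.02214² + 0.01336²) = 0.02586
Seepage velocity v = K·i/n = 15.0 × 0.02586 / 0.26 = 1.492 m/day.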